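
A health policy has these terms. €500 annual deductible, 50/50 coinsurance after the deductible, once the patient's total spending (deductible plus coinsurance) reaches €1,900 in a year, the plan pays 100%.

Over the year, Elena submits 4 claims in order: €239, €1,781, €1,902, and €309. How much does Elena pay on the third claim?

Claim 1 (€239): fully absorbed by the deductible. Patient owes €239 (running OOP €239).
Claim 2 (€1,781): €261 to deductible, leaving €1,520; 50% of €1,520 = €760. Patient pays €1,021; OOP now €1,260.
Claim 3 (€1,902): 50% coinsurance on €1,902 = €951. OOP would hit €2,211 > €1,900, so the cap limits the patient to €1,900 − €1,260 = €640.

€640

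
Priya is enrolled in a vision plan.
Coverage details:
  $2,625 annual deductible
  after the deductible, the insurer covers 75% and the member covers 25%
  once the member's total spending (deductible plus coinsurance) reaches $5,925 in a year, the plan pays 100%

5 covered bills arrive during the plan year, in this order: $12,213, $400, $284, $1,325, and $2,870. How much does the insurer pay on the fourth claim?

#1 ($12,213): deductible takes $2,625, $9,588 remains; coinsurance $9,588 × 25% = $2,397. Member pays $5,022; OOP now $5,022. Insurer: $12,213 − $5,022 = $7,191.
#2 ($400): deductible met; 25% of $400 = $100. Cost to member: $100. OOP to date $5,122. Insurer: $400 − $100 = $300.
#3 ($284): 25% coinsurance on $284 = $71. Member pays $71; OOP now $5,193. Plan pays $284 − $71 = $213.
#4 ($1,325): deductible met; 25% of $1,325 = $331.25. Cost to member: $331.25. OOP to date $5,524.25. Insurer: $1,325 − $331.25 = $993.75.

$993.75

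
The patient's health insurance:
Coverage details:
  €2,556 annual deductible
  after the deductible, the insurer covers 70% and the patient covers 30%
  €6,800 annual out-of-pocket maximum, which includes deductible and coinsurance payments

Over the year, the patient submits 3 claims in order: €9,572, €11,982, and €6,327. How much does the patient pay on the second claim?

€2,139.20

Claim 1 (€9,572): €2,556 to deductible, leaving €7,016; 30% of €7,016 = €2,104.80. Patient owes €4,660.80 (running OOP €4,660.80).
Claim 2 (€11,982): deductible met; 30% of €11,982 = €3,594.60. OOP would hit €8,255.40 > €6,800, so the cap limits the patient to €6,800 − €4,660.80 = €2,139.20.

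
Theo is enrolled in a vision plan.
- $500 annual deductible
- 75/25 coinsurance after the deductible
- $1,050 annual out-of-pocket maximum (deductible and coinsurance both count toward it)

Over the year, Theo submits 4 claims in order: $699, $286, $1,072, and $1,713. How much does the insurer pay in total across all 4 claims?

$2,720

Claim 1 — $699: $500 finishes the deductible; $199 goes to coinsurance; 25% of $199 = $49.75. Cost to member: $549.75. OOP to date $549.75. Plan pays $699 − $549.75 = $149.25.
Claim 2 — $286: deductible already satisfied, so member's share is 25% × $286 = $71.50. Member pays $71.50; OOP now $621.25. Insurer: $286 − $71.50 = $214.50.
Claim 3 — $1,072: deductible already satisfied, so member's share is 25% × $1,072 = $268. Cost to member: $268. OOP to date $889.25. Insurer: $1,072 − $268 = $804.
Claim 4 — $1,713: deductible met; 25% of $1,713 = $428.25. Adding that to $889.25 gives $1,317.50, past the $1,050 cap; member pays only $1,050 − $889.25 = $160.75. Insurer: $1,713 − $160.75 = $1,552.25.
Insurer total = bills − member's total = $3,770 − $1,050 = $2,720.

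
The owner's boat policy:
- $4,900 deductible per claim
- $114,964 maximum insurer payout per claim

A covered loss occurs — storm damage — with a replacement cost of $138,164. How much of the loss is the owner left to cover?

Less the $4,900 deductible: $138,164 − $4,900 = $133,264.
$133,264 exceeds the $114,964 limit, so the insurer pays the limit: $114,964.
The owner bears the rest of the original loss: $138,164 − $114,964 = $23,200.

$23,200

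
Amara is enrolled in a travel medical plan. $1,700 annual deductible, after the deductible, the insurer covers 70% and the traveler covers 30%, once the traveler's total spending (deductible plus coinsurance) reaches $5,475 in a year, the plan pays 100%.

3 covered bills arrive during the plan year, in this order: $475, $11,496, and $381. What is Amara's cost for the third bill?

$114.30

Claim 1 — $475: all of it applies to the deductible. Traveler owes $475 (running OOP $475).
Claim 2 — $11,496: $1,225 finishes the deductible; $10,271 goes to coinsurance; 30% of $10,271 = $3,081.30. Traveler owes $4,306.30 (running OOP $4,781.30).
Claim 3 — $381: deductible already satisfied, so traveler's share is 30% × $381 = $114.30. Traveler owes $114.30 (running OOP $4,895.60).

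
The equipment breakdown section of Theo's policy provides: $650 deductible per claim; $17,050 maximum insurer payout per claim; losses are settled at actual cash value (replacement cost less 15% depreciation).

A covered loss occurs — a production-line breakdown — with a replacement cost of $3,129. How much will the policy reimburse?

$2,009.65

At 15% depreciation, ACV = $3,129 − $469.35 = $2,659.65.
Less the $650 deductible: $2,659.65 − $650 = $2,009.65.
$2,009.65 is within the $17,050 limit, so the insurer pays $2,009.65.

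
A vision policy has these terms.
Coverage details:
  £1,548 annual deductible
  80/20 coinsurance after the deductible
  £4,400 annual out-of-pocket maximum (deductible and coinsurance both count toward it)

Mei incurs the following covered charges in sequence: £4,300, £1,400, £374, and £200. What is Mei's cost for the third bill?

£74.80

Claim 1 — £4,300: £1,548 to deductible, leaving £2,752; coinsurance £2,752 × 20% = £550.40. Cost to member: £2,098.40. OOP to date £2,098.40.
Claim 2 — £1,400: 20% coinsurance on £1,400 = £280. Cost to member: £280. OOP to date £2,378.40.
Claim 3 — £374: 20% coinsurance on £374 = £74.80. Member pays £74.80; OOP now £2,453.20.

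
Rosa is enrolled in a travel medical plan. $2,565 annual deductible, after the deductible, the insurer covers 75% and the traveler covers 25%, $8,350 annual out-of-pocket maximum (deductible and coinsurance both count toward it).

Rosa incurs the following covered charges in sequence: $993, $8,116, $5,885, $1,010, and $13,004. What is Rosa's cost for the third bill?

$1,471.25

Claim 1 ($993): all of it applies to the deductible. Cost to traveler: $993. OOP to date $993.
Claim 2 ($8,116): deductible takes $1,572, $6,544 remains; 25% of $6,544 = $1,636. Traveler pays $3,208; OOP now $4,201.
Claim 3 ($5,885): deductible already satisfied, so traveler's share is 25% × $5,885 = $1,471.25. Traveler owes $1,471.25 (running OOP $5,672.25).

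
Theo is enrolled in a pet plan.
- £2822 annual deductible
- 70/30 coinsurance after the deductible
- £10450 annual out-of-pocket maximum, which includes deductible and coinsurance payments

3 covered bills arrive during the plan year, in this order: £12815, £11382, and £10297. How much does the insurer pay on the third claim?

Claim 1 — £12815: £2822 to deductible, leaving £9993; 30% of £9993 = £2997.90. Owner pays £5819.90; OOP now £5819.90. Plan pays £12815 − £5819.90 = £6995.10.
Claim 2 — £11382: 30% coinsurance on £11382 = £3414.60. Cost to owner: £3414.60. OOP to date £9234.50. Insurer: £11382 − £3414.60 = £7967.40.
Claim 3 — £10297: 30% coinsurance on £10297 = £3089.10. That would push OOP to £12323.60, over the £10450 cap, so owner pays £10450 − £9234.50 = £1215.50. Insurer: £10297 − £1215.50 = £9081.50.

£9081.50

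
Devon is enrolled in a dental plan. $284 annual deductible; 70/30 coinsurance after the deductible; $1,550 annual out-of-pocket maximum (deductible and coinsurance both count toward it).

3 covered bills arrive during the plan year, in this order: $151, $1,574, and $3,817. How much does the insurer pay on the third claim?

Claim 1 — $151: all of it applies to the deductible. Cost to patient: $151. OOP to date $151. Plan pays $151 − $151 = $0.
Claim 2 — $1,574: $133 to deductible, leaving $1,441; patient's 30% is $432.30. Patient owes $565.30 (running OOP $716.30). Plan pays $1,574 − $565.30 = $1,008.70.
Claim 3 — $3,817: deductible met; 30% of $3,817 = $1,145.10. Adding that to $716.30 gives $1,861.40, past the $1,550 cap; patient pays only $1,550 − $716.30 = $833.70. Plan pays $3,817 − $833.70 = $2,983.30.

$2,983.30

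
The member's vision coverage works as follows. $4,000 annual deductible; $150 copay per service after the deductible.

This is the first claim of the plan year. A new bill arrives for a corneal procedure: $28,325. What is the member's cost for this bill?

$4,150

Nothing has been paid toward the $4,000 deductible, so the first $4,000 of this charge is applied there.
That leaves $28,325 − $4,000 = $24,325 for the copay.
Copay on this service: $150.
That puts the member's cost at $4,000 + $150 = $4,150.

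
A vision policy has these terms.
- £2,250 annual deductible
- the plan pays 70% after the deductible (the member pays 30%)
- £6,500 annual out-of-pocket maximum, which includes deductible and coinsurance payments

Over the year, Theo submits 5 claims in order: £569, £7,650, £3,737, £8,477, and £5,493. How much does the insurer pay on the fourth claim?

Claim 1 (£569): fully absorbed by the deductible. Cost to member: £569. OOP to date £569. Insurer: £569 − £569 = £0.
Claim 2 (£7,650): £1,681 finishes the deductible; £5,969 goes to coinsurance; member's 30% is £1,790.70. Member pays £3,471.70; OOP now £4,040.70. Plan pays £7,650 − £3,471.70 = £4,178.30.
Claim 3 (£3,737): 30% coinsurance on £3,737 = £1,121.10. Cost to member: £1,121.10. OOP to date £5,161.80. Insurer: £3,737 − £1,121.10 = £2,615.90.
Claim 4 (£8,477): deductible already satisfied, so member's share is 30% × £8,477 = £2,543.10. OOP would hit £7,704.90 > £6,500, so the cap limits the member to £6,500 − £5,161.80 = £1,338.20. Insurer: £8,477 − £1,338.20 = £7,138.80.

£7,138.80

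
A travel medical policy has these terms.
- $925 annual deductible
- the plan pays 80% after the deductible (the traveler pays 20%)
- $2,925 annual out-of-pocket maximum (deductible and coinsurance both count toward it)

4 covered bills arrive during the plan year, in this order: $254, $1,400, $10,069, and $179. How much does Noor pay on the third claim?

$1,854.20

#1 ($254): entire amount goes to the deductible. Traveler owes $254 (running OOP $254).
#2 ($1,400): deductible takes $671, $729 remains; traveler's 20% is $145.80. Traveler pays $816.80; OOP now $1,070.80.
#3 ($10,069): deductible met; 20% of $10,069 = $2,013.80. OOP would hit $3,084.60 > $2,925, so the cap limits the traveler to $2,925 − $1,070.80 = $1,854.20.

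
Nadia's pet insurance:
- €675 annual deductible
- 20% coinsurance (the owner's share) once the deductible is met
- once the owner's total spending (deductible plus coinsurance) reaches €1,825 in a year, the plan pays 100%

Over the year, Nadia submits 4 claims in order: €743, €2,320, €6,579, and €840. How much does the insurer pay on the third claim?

€5,906.60

Claim 1 — €743: €675 finishes the deductible; €68 goes to coinsurance; coinsurance €68 × 20% = €13.60. Owner owes €688.60 (running OOP €688.60). Plan pays €743 − €688.60 = €54.40.
Claim 2 — €2,320: deductible already satisfied, so owner's share is 20% × €2,320 = €464. Owner owes €464 (running OOP €1,152.60). Plan pays €2,320 − €464 = €1,856.
Claim 3 — €6,579: deductible already satisfied, so owner's share is 20% × €6,579 = €1,315.80. Adding that to €1,152.60 gives €2,468.40, past the €1,825 cap; owner pays only €1,825 − €1,152.60 = €672.40. Insurer: €6,579 − €672.40 = €5,906.60.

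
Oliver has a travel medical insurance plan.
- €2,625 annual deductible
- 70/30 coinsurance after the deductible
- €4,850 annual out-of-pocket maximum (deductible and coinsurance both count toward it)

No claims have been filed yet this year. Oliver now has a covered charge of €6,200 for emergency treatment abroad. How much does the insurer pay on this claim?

€2,502.50

Deductible not yet touched, so the first €2,625 of the bill goes to the deductible.
That leaves €6,200 − €2,625 = €3,575 for coinsurance.
Coinsurance: €3,575 × 30% = €1,072.50.
That puts the traveler's cost at €2,625 + €1,072.50 = €3,697.50 before any cap.
Total out-of-pocket so far would be €0 + €3,697.50 = €3,697.50, below the €4,850 cap — no reduction.
Insurer pays the balance: €6,200 − €3,697.50 = €2,502.50.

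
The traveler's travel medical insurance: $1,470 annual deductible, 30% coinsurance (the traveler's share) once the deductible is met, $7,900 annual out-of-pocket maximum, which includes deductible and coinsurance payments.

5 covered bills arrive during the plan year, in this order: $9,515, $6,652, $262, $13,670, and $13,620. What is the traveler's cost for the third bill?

Claim 1 — $9,515: $1,470 to deductible, leaving $8,045; traveler's 30% is $2,413.50. Traveler pays $3,883.50; OOP now $3,883.50.
Claim 2 — $6,652: deductible met; 30% of $6,652 = $1,995.60. Traveler owes $1,995.60 (running OOP $5,879.10).
Claim 3 — $262: 30% coinsurance on $262 = $78.60. Traveler pays $78.60; OOP now $5,957.70.

$78.60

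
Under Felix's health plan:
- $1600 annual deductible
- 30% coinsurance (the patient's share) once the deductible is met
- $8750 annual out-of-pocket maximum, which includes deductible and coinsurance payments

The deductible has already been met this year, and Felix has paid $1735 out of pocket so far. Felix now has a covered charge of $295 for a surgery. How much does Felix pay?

$88.50

With the deductible met, the entire $295 is subject to coinsurance.
Coinsurance: $295 × 30% = $88.50.
Year-to-date out-of-pocket becomes $1735 + $88.50 = $1823.50, still under the $8750 maximum, so no cap applies.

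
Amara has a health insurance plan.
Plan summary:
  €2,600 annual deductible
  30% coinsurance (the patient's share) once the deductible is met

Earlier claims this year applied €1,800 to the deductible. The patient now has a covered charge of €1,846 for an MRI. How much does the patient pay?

€1,113.80

€1,800 of the €2,600 deductible is already met, leaving €800.
After the €800 deductible portion, €1,846 − €800 = €1,046 is subject to coinsurance.
Patient's 30% share of €1,046 is €313.80.
Patient responsibility: €800 + €313.80 = €1,113.80.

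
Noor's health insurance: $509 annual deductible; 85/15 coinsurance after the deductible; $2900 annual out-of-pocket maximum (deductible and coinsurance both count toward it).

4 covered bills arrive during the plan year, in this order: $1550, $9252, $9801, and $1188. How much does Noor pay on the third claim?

$847.05

Claim 1 — $1550: $509 to deductible, leaving $1041; patient's 15% is $156.15. Patient owes $665.15 (running OOP $665.15).
Claim 2 — $9252: deductible already satisfied, so patient's share is 15% × $9252 = $1387.80. Patient owes $1387.80 (running OOP $2052.95).
Claim 3 — $9801: 15% coinsurance on $9801 = $1470.15. Adding that to $2052.95 gives $3523.10, past the $2900 cap; patient pays only $2900 − $2052.95 = $847.05.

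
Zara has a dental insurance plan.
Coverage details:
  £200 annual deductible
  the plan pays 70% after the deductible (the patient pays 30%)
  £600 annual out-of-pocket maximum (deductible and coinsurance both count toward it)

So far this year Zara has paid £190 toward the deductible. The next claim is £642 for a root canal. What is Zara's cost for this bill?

Deductible still to meet: £200 − £190 = £10.
That leaves £642 − £10 = £632 for coinsurance.
30% of £632 = £189.60 falls to the patient.
So the patient owes £10 + £189.60 = £199.60 before any cap.
Year-to-date out-of-pocket becomes £190 + £199.60 = £389.60, still under the £600 maximum, so no cap applies.

£199.60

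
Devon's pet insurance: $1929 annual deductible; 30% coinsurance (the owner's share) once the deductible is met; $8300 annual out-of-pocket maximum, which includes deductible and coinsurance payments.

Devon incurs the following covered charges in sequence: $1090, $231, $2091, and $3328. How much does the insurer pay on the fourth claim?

$2329.60

Claim 1 — $1090: entire amount goes to the deductible. Owner owes $1090 (running OOP $1090). Insurer: $1090 − $1090 = $0.
Claim 2 — $231: all of it applies to the deductible. Owner pays $231; OOP now $1321. Insurer: $231 − $231 = $0.
Claim 3 — $2091: $608 finishes the deductible; $1483 goes to coinsurance; 30% of $1483 = $444.90. Owner pays $1052.90; OOP now $2373.90. Insurer: $2091 − $1052.90 = $1038.10.
Claim 4 — $3328: deductible already satisfied, so owner's share is 30% × $3328 = $998.40. Owner owes $998.40 (running OOP $3372.30). Plan pays $3328 − $998.40 = $2329.60.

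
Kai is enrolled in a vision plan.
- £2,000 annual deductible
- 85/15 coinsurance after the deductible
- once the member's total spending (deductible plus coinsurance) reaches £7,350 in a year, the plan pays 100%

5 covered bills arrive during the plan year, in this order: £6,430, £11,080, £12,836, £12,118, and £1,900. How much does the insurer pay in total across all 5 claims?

£37,014

Claim 1 — £6,430: £2,000 finishes the deductible; £4,430 goes to coinsurance; member's 15% is £664.50. Member pays £2,664.50; OOP now £2,664.50. Insurer: £6,430 − £2,664.50 = £3,765.50.
Claim 2 — £11,080: 15% coinsurance on £11,080 = £1,662. Cost to member: £1,662. OOP to date £4,326.50. Insurer: £11,080 − £1,662 = £9,418.
Claim 3 — £12,836: 15% coinsurance on £12,836 = £1,925.40. Member owes £1,925.40 (running OOP £6,251.90). Plan pays £12,836 − £1,925.40 = £10,910.60.
Claim 4 — £12,118: deductible already satisfied, so member's share is 15% × £12,118 = £1,817.70. OOP would hit £8,069.60 > £7,350, so the cap limits the member to £7,350 − £6,251.90 = £1,098.10. Insurer: £12,118 − £1,098.10 = £11,019.90.
Claim 5 — £1,900: 15% coinsurance on £1,900 = £285. OOP would hit £7,635 > £7,350, so the cap limits the member to £7,350 − £7,350 = £0. Insurer: £1,900 − £0 = £1,900.
Insurer total = bills − member's total = £44,364 − £7,350 = £37,014.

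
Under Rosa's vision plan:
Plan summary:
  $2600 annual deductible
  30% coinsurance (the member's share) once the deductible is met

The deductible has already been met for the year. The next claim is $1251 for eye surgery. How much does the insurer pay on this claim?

$875.70

The deductible is already satisfied, so the full bill goes to coinsurance.
Coinsurance: $1251 × 30% = $375.30.
Insurer pays the balance: $1251 − $375.30 = $875.70.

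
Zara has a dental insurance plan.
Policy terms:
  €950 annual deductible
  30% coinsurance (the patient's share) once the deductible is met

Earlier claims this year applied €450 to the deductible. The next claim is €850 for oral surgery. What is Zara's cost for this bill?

Remaining deductible: €950 − €450 = €500.
That leaves €850 − €500 = €350 for coinsurance.
Coinsurance: €350 × 30% = €105.
Patient responsibility: €500 + €105 = €605.

€605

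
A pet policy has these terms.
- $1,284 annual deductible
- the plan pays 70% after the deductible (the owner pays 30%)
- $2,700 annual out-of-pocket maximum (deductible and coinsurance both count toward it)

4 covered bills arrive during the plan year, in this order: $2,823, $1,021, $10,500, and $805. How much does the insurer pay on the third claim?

$9,852

Claim 1 ($2,823): $1,284 to deductible, leaving $1,539; coinsurance $1,539 × 30% = $461.70. Cost to owner: $1,745.70. OOP to date $1,745.70. Plan pays $2,823 − $1,745.70 = $1,077.30.
Claim 2 ($1,021): 30% coinsurance on $1,021 = $306.30. Owner owes $306.30 (running OOP $2,052). Insurer: $1,021 − $306.30 = $714.70.
Claim 3 ($10,500): deductible already satisfied, so owner's share is 30% × $10,500 = $3,150. Adding that to $2,052 gives $5,202, past the $2,700 cap; owner pays only $2,700 − $2,052 = $648. Insurer: $10,500 − $648 = $9,852.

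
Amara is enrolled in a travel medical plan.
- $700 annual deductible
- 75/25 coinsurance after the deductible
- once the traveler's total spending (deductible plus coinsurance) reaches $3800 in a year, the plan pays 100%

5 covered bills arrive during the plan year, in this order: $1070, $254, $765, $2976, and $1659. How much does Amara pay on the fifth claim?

Claim 1 — $1070: deductible takes $700, $370 remains; traveler's 25% is $92.50. Cost to traveler: $792.50. OOP to date $792.50.
Claim 2 — $254: deductible already satisfied, so traveler's share is 25% × $254 = $63.50. Cost to traveler: $63.50. OOP to date $856.
Claim 3 — $765: 25% coinsurance on $765 = $191.25. Traveler pays $191.25; OOP now $1047.25.
Claim 4 — $2976: deductible already satisfied, so traveler's share is 25% × $2976 = $744. Traveler pays $744; OOP now $1791.25.
Claim 5 — $1659: 25% coinsurance on $1659 = $414.75. Traveler owes $414.75 (running OOP $2206).

$414.75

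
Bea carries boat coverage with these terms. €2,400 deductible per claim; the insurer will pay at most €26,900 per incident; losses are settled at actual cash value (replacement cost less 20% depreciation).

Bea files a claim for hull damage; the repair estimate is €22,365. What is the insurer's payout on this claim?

Actual cash value after 20% depreciation: €22,365 × 80% = €17,892.
After the deductible, €17,892 − €2,400 = €15,492 remains.
€15,492 is within the €26,900 limit, so the insurer pays €15,492.

€15,492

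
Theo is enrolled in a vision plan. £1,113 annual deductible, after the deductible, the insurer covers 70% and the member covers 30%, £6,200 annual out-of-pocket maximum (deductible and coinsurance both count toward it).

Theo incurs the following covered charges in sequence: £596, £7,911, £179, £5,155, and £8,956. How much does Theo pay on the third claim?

#1 (£596): fully absorbed by the deductible. Cost to member: £596. OOP to date £596.
#2 (£7,911): £517 finishes the deductible; £7,394 goes to coinsurance; member's 30% is £2,218.20. Member pays £2,735.20; OOP now £3,331.20.
#3 (£179): deductible already satisfied, so member's share is 30% × £179 = £53.70. Cost to member: £53.70. OOP to date £3,384.90.

£53.70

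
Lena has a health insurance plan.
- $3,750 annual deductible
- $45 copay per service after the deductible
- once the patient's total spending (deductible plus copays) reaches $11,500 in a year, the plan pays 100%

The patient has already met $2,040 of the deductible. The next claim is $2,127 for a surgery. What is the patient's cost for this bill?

$1,755

Remaining deductible: $3,750 − $2,040 = $1,710.
That leaves $2,127 − $1,710 = $417 for the copay.
Copay on this service: $45.
Patient responsibility before any cap: $1,710 + $45 = $1,755.
Year-to-date out-of-pocket becomes $2,040 + $1,755 = $3,795, still under the $11,500 maximum, so no cap applies.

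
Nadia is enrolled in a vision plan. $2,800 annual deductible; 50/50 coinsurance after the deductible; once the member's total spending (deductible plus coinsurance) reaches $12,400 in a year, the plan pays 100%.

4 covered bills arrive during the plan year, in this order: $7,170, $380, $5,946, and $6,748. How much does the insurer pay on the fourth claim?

Claim 1 — $7,170: $2,800 to deductible, leaving $4,370; 50% of $4,370 = $2,185. Member owes $4,985 (running OOP $4,985). Insurer: $7,170 − $4,985 = $2,185.
Claim 2 — $380: 50% coinsurance on $380 = $190. Cost to member: $190. OOP to date $5,175. Insurer: $380 − $190 = $190.
Claim 3 — $5,946: deductible met; 50% of $5,946 = $2,973. Member pays $2,973; OOP now $8,148. Insurer: $5,946 − $2,973 = $2,973.
Claim 4 — $6,748: deductible met; 50% of $6,748 = $3,374. Member pays $3,374; OOP now $11,522. Plan pays $6,748 − $3,374 = $3,374.

$3,374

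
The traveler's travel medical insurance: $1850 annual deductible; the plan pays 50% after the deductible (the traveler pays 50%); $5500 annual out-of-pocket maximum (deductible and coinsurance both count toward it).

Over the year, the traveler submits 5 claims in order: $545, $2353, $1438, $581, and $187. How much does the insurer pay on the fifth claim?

$93.50

Claim 1 — $545: all of it applies to the deductible. Traveler owes $545 (running OOP $545). Insurer: $545 − $545 = $0.
Claim 2 — $2353: $1305 finishes the deductible; $1048 goes to coinsurance; traveler's 50% is $524. Traveler owes $1829 (running OOP $2374). Insurer: $2353 − $1829 = $524.
Claim 3 — $1438: deductible met; 50% of $1438 = $719. Cost to traveler: $719. OOP to date $3093. Plan pays $1438 − $719 = $719.
Claim 4 — $581: 50% coinsurance on $581 = $290.50. Traveler pays $290.50; OOP now $3383.50. Plan pays $581 − $290.50 = $290.50.
Claim 5 — $187: deductible met; 50% of $187 = $93.50. Cost to traveler: $93.50. OOP to date $3477. Plan pays $187 − $93.50 = $93.50.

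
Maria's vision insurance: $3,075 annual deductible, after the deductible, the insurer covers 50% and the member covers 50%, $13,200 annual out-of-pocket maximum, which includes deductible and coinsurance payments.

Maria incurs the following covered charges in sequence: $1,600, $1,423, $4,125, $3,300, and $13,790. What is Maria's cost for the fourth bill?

$1,650

Bill 1, $1,600: fully absorbed by the deductible. Cost to member: $1,600. OOP to date $1,600.
Bill 2, $1,423: entire amount goes to the deductible. Cost to member: $1,423. OOP to date $3,023.
Bill 3, $4,125: $52 to deductible, leaving $4,073; 50% of $4,073 = $2,036.50. Member pays $2,088.50; OOP now $5,111.50.
Bill 4, $3,300: deductible met; 50% of $3,300 = $1,650. Cost to member: $1,650. OOP to date $6,761.50.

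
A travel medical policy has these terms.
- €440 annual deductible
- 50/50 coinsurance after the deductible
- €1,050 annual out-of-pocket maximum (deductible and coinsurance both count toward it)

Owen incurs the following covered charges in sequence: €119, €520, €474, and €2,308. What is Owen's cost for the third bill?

€237

Claim 1 (€119): all of it applies to the deductible. Traveler owes €119 (running OOP €119).
Claim 2 (€520): €321 to deductible, leaving €199; 50% of €199 = €99.50. Traveler pays €420.50; OOP now €539.50.
Claim 3 (€474): deductible met; 50% of €474 = €237. Traveler pays €237; OOP now €776.50.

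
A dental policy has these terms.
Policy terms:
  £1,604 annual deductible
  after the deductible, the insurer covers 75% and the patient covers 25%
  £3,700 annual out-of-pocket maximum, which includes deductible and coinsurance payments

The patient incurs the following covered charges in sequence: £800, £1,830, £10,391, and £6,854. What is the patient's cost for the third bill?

Claim 1 (£800): fully absorbed by the deductible. Patient owes £800 (running OOP £800).
Claim 2 (£1,830): deductible takes £804, £1,026 remains; patient's 25% is £256.50. Patient pays £1,060.50; OOP now £1,860.50.
Claim 3 (£10,391): 25% coinsurance on £10,391 = £2,597.75. That would push OOP to £4,458.25, over the £3,700 cap, so patient pays £3,700 − £1,860.50 = £1,839.50.

£1,839.50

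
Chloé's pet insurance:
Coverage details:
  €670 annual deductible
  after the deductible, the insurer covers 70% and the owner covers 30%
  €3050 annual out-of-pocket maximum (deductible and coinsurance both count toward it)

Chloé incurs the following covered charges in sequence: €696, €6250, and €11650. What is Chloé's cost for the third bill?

Claim 1 — €696: €670 to deductible, leaving €26; owner's 30% is €7.80. Owner pays €677.80; OOP now €677.80.
Claim 2 — €6250: deductible already satisfied, so owner's share is 30% × €6250 = €1875. Owner owes €1875 (running OOP €2552.80).
Claim 3 — €11650: deductible met; 30% of €11650 = €3495. Adding that to €2552.80 gives €6047.80, past the €3050 cap; owner pays only €3050 − €2552.80 = €497.20.

€497.20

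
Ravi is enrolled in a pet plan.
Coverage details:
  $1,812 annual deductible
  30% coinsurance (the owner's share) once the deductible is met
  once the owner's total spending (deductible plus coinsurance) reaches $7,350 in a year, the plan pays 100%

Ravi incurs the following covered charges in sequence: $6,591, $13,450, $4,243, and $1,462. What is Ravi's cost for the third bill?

$69.30

#1 ($6,591): $1,812 to deductible, leaving $4,779; owner's 30% is $1,433.70. Owner pays $3,245.70; OOP now $3,245.70.
#2 ($13,450): deductible already satisfied, so owner's share is 30% × $13,450 = $4,035. Owner pays $4,035; OOP now $7,280.70.
#3 ($4,243): deductible already satisfied, so owner's share is 30% × $4,243 = $1,272.90. That would push OOP to $8,553.60, over the $7,350 cap, so owner pays $7,350 − $7,280.70 = $69.30.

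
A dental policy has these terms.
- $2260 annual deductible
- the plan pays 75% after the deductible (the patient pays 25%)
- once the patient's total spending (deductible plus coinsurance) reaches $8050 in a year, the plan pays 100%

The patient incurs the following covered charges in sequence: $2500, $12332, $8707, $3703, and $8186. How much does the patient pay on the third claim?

Claim 1 — $2500: deductible takes $2260, $240 remains; 25% of $240 = $60. Patient pays $2320; OOP now $2320.
Claim 2 — $12332: 25% coinsurance on $12332 = $3083. Cost to patient: $3083. OOP to date $5403.
Claim 3 — $8707: deductible met; 25% of $8707 = $2176.75. Patient pays $2176.75; OOP now $7579.75.

$2176.75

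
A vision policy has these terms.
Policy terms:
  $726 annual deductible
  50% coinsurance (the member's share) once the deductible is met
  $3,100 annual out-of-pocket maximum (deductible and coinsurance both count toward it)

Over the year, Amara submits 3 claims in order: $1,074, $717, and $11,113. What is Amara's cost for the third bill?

$1,841.50

Claim 1 — $1,074: $726 finishes the deductible; $348 goes to coinsurance; member's 50% is $174. Member owes $900 (running OOP $900).
Claim 2 — $717: 50% coinsurance on $717 = $358.50. Member pays $358.50; OOP now $1,258.50.
Claim 3 — $11,113: deductible met; 50% of $11,113 = $5,556.50. OOP would hit $6,815 > $3,100, so the cap limits the member to $3,100 − $1,258.50 = $1,841.50.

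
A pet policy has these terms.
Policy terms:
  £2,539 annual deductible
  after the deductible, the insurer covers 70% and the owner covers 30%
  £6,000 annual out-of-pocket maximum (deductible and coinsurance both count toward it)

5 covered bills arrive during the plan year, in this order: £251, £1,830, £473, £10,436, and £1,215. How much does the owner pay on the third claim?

Bill 1, £251: fully absorbed by the deductible. Owner owes £251 (running OOP £251).
Bill 2, £1,830: entire amount goes to the deductible. Owner owes £1,830 (running OOP £2,081).
Bill 3, £473: £458 to deductible, leaving £15; 30% of £15 = £4.50. Cost to owner: £462.50. OOP to date £2,543.50.

£462.50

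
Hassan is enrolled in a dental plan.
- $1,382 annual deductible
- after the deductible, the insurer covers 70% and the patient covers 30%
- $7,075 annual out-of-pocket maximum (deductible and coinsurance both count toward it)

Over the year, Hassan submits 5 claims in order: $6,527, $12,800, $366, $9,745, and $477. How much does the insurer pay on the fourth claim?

$9,545.30

#1 ($6,527): $1,382 to deductible, leaving $5,145; 30% of $5,145 = $1,543.50. Patient pays $2,925.50; OOP now $2,925.50. Plan pays $6,527 − $2,925.50 = $3,601.50.
#2 ($12,800): deductible already satisfied, so patient's share is 30% × $12,800 = $3,840. Patient owes $3,840 (running OOP $6,765.50). Insurer: $12,800 − $3,840 = $8,960.
#3 ($366): 30% coinsurance on $366 = $109.80. Cost to patient: $109.80. OOP to date $6,875.30. Insurer: $366 − $109.80 = $256.20.
#4 ($9,745): deductible met; 30% of $9,745 = $2,923.50. Adding that to $6,875.30 gives $9,798.80, past the $7,075 cap; patient pays only $7,075 − $6,875.30 = $199.70. Plan pays $9,745 − $199.70 = $9,545.30.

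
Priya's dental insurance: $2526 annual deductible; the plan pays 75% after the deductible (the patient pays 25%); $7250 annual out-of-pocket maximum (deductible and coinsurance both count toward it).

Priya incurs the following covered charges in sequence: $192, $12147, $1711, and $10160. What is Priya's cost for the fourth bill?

$1843

#1 ($192): entire amount goes to the deductible. Patient pays $192; OOP now $192.
#2 ($12147): $2334 to deductible, leaving $9813; coinsurance $9813 × 25% = $2453.25. Cost to patient: $4787.25. OOP to date $4979.25.
#3 ($1711): deductible met; 25% of $1711 = $427.75. Cost to patient: $427.75. OOP to date $5407.
#4 ($10160): deductible already satisfied, so patient's share is 25% × $10160 = $2540. OOP would hit $7947 > $7250, so the cap limits the patient to $7250 − $5407 = $1843.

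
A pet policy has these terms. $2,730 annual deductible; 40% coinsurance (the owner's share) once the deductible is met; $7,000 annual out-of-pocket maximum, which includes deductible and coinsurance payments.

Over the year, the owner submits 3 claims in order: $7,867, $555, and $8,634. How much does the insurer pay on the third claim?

Bill 1, $7,867: $2,730 finishes the deductible; $5,137 goes to coinsurance; coinsurance $5,137 × 40% = $2,054.80. Cost to owner: $4,784.80. OOP to date $4,784.80. Insurer: $7,867 − $4,784.80 = $3,082.20.
Bill 2, $555: deductible already satisfied, so owner's share is 40% × $555 = $222. Owner pays $222; OOP now $5,006.80. Plan pays $555 − $222 = $333.
Bill 3, $8,634: 40% coinsurance on $8,634 = $3,453.60. That would push OOP to $8,460.40, over the $7,000 cap, so owner pays $7,000 − $5,006.80 = $1,993.20. Insurer: $8,634 − $1,993.20 = $6,640.80.

$6,640.80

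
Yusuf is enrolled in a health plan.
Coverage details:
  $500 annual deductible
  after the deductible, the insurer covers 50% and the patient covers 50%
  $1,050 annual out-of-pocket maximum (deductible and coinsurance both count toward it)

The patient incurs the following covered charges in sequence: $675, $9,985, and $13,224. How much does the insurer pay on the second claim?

Claim 1 ($675): $500 to deductible, leaving $175; coinsurance $175 × 50% = $87.50. Patient pays $587.50; OOP now $587.50. Insurer: $675 − $587.50 = $87.50.
Claim 2 ($9,985): deductible already satisfied, so patient's share is 50% × $9,985 = $4,992.50. That would push OOP to $5,580, over the $1,050 cap, so patient pays $1,050 − $587.50 = $462.50. Plan pays $9,985 − $462.50 = $9,522.50.

$9,522.50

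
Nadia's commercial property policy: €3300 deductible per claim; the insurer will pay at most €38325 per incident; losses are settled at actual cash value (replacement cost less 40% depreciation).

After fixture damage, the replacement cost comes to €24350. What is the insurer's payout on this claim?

At 40% depreciation, ACV = €24350 − €9740 = €14610.
Subtract the deductible: €14610 − €3300 = €11310.
That's under the €38325 cap, so the insurer reimburses the full €11310.

€11310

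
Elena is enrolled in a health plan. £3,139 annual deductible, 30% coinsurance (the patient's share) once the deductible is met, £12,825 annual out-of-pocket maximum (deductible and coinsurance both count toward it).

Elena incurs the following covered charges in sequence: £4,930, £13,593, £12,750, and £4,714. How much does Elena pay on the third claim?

Bill 1, £4,930: deductible takes £3,139, £1,791 remains; patient's 30% is £537.30. Patient pays £3,676.30; OOP now £3,676.30.
Bill 2, £13,593: deductible already satisfied, so patient's share is 30% × £13,593 = £4,077.90. Patient owes £4,077.90 (running OOP £7,754.20).
Bill 3, £12,750: 30% coinsurance on £12,750 = £3,825. Cost to patient: £3,825. OOP to date £11,579.20.

£3,825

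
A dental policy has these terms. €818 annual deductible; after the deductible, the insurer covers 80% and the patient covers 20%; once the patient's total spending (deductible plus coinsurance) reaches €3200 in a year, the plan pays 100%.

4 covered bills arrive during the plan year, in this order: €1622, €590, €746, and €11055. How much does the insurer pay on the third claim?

Bill 1, €1622: €818 to deductible, leaving €804; patient's 20% is €160.80. Patient pays €978.80; OOP now €978.80. Insurer: €1622 − €978.80 = €643.20.
Bill 2, €590: 20% coinsurance on €590 = €118. Patient owes €118 (running OOP €1096.80). Insurer: €590 − €118 = €472.
Bill 3, €746: 20% coinsurance on €746 = €149.20. Patient owes €149.20 (running OOP €1246). Insurer: €746 − €149.20 = €596.80.

€596.80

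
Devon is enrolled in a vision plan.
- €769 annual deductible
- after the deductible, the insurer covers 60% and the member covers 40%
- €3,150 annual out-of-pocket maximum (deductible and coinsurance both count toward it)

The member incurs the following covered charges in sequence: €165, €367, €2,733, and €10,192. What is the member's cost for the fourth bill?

Bill 1, €165: all of it applies to the deductible. Member owes €165 (running OOP €165).
Bill 2, €367: entire amount goes to the deductible. Member owes €367 (running OOP €532).
Bill 3, €2,733: €237 to deductible, leaving €2,496; member's 40% is €998.40. Member owes €1,235.40 (running OOP €1,767.40).
Bill 4, €10,192: deductible met; 40% of €10,192 = €4,076.80. Adding that to €1,767.40 gives €5,844.20, past the €3,150 cap; member pays only €3,150 − €1,767.40 = €1,382.60.

€1,382.60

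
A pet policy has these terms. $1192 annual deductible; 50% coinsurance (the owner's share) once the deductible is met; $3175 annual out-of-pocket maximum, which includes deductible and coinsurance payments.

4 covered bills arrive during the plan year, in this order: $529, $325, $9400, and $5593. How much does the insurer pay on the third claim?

Claim 1 ($529): entire amount goes to the deductible. Cost to owner: $529. OOP to date $529. Plan pays $529 − $529 = $0.
Claim 2 ($325): entire amount goes to the deductible. Cost to owner: $325. OOP to date $854. Plan pays $325 − $325 = $0.
Claim 3 ($9400): $338 finishes the deductible; $9062 goes to coinsurance; 50% of $9062 = $4531. Claim cost before the cap: $338 + $4531 = $4869. OOP would hit $5723 > $3175, so the cap limits the owner to $3175 − $854 = $2321. Plan pays $9400 − $2321 = $7079.

$7079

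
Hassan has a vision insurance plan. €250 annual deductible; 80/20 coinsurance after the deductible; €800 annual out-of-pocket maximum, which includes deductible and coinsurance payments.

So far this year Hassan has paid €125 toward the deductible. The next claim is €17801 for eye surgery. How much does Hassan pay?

Deductible still to meet: €250 − €125 = €125.
The remaining €17676 (= €17801 − €125) moves to coinsurance.
Member's 20% share of €17676 is €3535.20.
So the member owes €125 + €3535.20 = €3660.20 before any cap.
Year-to-date out-of-pocket would reach €125 + €3660.20 = €3785.20, above the €800 maximum, so the member pays only €800 − €125 = €675.

€675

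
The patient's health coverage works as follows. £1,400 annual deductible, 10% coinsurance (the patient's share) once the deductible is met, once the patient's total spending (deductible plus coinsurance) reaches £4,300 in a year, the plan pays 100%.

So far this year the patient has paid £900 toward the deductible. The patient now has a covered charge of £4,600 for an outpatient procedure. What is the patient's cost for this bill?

£910

Deductible still to meet: £1,400 − £900 = £500.
That leaves £4,600 − £500 = £4,100 for coinsurance.
10% of £4,100 = £410 falls to the patient.
Patient responsibility before any cap: £500 + £410 = £910.
Cumulative spending £900 + £910 = £1,810 stays under the £4,300 maximum.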